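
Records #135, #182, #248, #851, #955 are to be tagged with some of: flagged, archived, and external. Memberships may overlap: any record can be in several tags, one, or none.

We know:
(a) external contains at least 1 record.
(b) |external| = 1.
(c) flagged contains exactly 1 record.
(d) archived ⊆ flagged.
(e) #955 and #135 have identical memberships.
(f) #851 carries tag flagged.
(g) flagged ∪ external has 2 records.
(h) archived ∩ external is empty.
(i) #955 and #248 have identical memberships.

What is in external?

external = {#182}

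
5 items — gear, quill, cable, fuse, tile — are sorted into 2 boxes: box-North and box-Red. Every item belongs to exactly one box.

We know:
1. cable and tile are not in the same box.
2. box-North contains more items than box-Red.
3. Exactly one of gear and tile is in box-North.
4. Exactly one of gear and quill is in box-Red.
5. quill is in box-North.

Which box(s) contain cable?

cable: box-Red

From (5): quill ∈ box-North.
(4) (exactly one): gear ∈ box-Red.
(3) (exactly one): tile ∈ box-North.
(1): cable ∉ box-North.
Only one box left: cable ∈ box-Red.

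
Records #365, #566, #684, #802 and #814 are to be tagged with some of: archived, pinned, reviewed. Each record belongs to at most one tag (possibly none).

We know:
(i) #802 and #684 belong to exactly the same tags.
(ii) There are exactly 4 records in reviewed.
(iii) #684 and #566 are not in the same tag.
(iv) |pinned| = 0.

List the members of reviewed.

reviewed = {#365, #684, #802, #814}

(iv): pinned already has 0, so the rest are out.
Suppose #365 ∉ reviewed: no assignment then satisfies all the clues, so #365 ∈ reviewed.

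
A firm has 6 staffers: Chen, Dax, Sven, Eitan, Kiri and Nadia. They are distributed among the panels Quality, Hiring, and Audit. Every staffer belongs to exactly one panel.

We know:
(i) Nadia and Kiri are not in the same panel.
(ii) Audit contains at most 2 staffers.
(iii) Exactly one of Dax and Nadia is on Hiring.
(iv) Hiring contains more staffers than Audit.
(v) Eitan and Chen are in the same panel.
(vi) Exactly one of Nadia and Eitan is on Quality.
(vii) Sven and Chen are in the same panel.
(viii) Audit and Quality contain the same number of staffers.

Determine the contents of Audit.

Audit = {Kiri}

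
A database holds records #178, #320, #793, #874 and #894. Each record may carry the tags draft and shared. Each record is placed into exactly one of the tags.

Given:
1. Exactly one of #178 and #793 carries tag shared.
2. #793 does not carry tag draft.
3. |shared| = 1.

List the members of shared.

From (2): #793 ∉ draft.
Only one tag left: #793 ∈ shared.
(1) (exactly one): #178 ∉ shared.
(3): shared already has 1, so the rest are out.
Only one tag left: #178 ∈ draft.
Only one tag left: #320 ∈ draft.
Only one tag left: #874 ∈ draft.
Only one tag left: #894 ∈ draft.

shared = {#793}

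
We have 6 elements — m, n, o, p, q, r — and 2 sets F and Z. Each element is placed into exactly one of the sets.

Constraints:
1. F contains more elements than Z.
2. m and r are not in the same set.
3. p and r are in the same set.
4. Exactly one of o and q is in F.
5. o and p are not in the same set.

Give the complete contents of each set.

F = {n, p, q, r}; Z = {m, o}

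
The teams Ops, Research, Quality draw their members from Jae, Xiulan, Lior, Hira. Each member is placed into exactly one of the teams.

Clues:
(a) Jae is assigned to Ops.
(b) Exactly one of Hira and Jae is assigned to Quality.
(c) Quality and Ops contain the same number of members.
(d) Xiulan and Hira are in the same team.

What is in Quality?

From (a): Jae ∈ Ops.
(b) (exactly one): Hira ∈ Quality.
(d): Xiulan matches Hira: Xiulan ∉ Ops.
(d): Xiulan matches Hira: Xiulan ∉ Research.
(d): Xiulan matches Hira: Xiulan ∈ Quality.
Suppose Lior ∈ Quality: no assignment then satisfies all the clues, so Lior ∉ Quality.

Quality = {Hira, Xiulan}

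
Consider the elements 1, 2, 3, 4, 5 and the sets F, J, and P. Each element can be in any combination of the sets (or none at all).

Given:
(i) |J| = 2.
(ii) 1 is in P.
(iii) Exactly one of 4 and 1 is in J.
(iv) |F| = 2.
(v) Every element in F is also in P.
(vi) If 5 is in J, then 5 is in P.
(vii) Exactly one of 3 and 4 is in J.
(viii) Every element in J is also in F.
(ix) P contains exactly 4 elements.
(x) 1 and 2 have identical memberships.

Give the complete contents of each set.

F = {4, 5}; J = {4, 5}; P = {1, 2, 4, 5}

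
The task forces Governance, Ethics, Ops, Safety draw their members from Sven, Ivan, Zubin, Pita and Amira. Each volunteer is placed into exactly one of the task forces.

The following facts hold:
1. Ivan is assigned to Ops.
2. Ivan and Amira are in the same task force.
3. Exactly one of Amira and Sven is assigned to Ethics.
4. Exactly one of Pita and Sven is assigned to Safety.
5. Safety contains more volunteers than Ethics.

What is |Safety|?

2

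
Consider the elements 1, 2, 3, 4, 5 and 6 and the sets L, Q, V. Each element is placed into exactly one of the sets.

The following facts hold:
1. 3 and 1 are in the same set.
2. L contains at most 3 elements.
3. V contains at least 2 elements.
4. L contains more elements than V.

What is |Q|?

1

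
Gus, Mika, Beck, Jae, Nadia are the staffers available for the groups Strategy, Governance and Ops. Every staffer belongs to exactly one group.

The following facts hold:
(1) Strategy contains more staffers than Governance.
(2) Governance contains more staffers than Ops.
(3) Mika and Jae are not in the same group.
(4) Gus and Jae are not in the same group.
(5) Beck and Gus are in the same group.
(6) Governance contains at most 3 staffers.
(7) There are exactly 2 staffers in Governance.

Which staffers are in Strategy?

Strategy = {Beck, Gus, Mika}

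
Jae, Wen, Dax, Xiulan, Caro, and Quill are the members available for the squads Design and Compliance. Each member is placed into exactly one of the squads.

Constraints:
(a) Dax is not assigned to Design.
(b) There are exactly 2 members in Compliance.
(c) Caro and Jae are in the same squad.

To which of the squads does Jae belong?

Jae: Design

From (a): Dax ∉ Design.
Only one squad left: Dax ∈ Compliance.
Suppose Jae ∉ Design: no assignment then satisfies all the clues, so Jae ∈ Design.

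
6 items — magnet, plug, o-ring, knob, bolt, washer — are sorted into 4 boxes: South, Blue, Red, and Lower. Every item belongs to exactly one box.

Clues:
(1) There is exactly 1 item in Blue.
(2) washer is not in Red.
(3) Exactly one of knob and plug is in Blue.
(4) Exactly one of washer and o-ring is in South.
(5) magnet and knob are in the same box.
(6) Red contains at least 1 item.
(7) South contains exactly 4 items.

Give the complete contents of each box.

South = {bolt, knob, magnet, washer}; Blue = {plug}; Red = {o-ring}; Lower = {}

From (2): washer ∉ Red.
Suppose magnet ∉ South: no assignment then satisfies all the clues, so magnet ∈ South.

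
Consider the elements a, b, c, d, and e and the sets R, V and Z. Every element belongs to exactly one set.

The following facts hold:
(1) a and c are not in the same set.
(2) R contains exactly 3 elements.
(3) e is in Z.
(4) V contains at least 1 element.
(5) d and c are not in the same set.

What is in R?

R = {a, b, d}

From (3): e ∈ Z.
Suppose a ∉ R: no assignment then satisfies all the clues, so a ∈ R.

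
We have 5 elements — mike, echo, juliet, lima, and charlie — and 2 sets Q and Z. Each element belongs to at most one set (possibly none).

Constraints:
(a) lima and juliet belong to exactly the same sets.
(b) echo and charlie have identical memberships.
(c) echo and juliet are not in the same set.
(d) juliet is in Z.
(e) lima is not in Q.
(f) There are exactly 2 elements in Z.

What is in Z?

Z = {juliet, lima}

From (d): juliet ∈ Z.
From (e): lima ∉ Q.
(a): lima matches juliet: lima ∈ Z.
(c): echo ∉ Z.
(f): Z already has 2, so the rest are out.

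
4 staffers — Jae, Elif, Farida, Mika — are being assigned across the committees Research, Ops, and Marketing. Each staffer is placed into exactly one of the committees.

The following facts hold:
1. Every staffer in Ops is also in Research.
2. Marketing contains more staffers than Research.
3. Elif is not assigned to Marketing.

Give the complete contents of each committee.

Research = {Elif}; Ops = {}; Marketing = {Farida, Jae, Mika}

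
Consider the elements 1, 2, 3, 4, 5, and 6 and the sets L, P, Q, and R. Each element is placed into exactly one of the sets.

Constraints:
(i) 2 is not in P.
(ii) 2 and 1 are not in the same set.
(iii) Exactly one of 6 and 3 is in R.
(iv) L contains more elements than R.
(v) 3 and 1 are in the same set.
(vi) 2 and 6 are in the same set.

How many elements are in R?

2

From (i): 2 ∉ P.
(vi): 6 matches 2: 6 ∉ P.
Suppose 1 ∈ P: no assignment then satisfies all the clues, so 1 ∉ P.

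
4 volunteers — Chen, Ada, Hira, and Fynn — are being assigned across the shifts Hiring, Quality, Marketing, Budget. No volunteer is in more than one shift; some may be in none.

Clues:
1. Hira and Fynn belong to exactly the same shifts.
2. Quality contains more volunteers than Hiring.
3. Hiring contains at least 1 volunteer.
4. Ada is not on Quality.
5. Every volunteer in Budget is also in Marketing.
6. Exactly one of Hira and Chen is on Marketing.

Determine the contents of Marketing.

Marketing = {Chen}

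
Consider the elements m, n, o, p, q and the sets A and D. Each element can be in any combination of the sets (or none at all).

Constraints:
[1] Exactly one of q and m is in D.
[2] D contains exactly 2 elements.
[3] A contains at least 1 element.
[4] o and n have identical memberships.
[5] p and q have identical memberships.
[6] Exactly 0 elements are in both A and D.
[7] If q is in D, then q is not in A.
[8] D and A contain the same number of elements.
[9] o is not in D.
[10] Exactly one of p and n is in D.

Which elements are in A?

A = {n, o}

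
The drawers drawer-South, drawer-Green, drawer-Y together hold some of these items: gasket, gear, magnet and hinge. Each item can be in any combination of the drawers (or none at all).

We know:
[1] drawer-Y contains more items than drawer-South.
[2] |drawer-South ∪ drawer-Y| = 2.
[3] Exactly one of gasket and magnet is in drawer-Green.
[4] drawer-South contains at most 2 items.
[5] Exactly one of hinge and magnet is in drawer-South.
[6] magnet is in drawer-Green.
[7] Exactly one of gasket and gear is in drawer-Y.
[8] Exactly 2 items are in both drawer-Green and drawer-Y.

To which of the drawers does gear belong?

gear: drawer-Green, drawer-Y

From (6): magnet ∈ drawer-Green.
(3) (exactly one): gasket ∉ drawer-Green.
Suppose gear ∈ drawer-South: no assignment then satisfies all the clues, so gear ∉ drawer-South.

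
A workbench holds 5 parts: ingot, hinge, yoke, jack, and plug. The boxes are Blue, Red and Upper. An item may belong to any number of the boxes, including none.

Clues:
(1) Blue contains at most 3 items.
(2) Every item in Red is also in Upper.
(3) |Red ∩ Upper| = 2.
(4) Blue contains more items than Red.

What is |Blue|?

3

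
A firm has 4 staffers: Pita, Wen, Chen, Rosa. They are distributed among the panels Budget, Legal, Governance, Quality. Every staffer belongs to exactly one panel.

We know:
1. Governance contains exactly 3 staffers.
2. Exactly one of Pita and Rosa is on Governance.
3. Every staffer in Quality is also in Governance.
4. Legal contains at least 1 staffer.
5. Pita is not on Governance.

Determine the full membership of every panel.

Budget = {}; Legal = {Pita}; Governance = {Chen, Rosa, Wen}; Quality = {}

From (5): Pita ∉ Governance.
(1): only 3 candidates remain for Governance, so all are in.
(3) contrapositive: Pita ∉ Quality.
(4): only 1 candidates remain for Legal, so all are in.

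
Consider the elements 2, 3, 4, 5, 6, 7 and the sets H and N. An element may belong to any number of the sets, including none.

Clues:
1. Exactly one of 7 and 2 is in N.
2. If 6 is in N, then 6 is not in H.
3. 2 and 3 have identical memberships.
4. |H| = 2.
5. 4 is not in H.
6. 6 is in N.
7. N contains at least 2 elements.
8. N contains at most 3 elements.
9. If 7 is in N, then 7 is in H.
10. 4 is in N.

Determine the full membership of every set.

H = {5, 7}; N = {4, 6, 7}

From (5): 4 ∉ H.
From (6): 6 ∈ N.
From (10): 4 ∈ N.
(2): 6 ∉ H.
Suppose 2 ∈ H: no assignment then satisfies all the clues, so 2 ∉ H.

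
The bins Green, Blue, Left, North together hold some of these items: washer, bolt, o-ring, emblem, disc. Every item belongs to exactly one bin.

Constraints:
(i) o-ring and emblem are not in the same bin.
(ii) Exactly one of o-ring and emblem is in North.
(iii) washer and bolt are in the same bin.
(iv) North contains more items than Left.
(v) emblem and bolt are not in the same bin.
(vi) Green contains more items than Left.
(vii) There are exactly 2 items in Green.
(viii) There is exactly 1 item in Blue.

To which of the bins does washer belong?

washer: Green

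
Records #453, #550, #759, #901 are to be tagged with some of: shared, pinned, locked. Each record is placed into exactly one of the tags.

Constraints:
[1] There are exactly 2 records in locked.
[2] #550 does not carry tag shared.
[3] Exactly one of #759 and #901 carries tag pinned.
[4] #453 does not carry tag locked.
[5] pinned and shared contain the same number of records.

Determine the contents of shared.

shared = {#453}

From (2): #550 ∉ shared.
From (4): #453 ∉ locked.
Suppose #453 ∉ shared: no assignment then satisfies all the clues, so #453 ∈ shared.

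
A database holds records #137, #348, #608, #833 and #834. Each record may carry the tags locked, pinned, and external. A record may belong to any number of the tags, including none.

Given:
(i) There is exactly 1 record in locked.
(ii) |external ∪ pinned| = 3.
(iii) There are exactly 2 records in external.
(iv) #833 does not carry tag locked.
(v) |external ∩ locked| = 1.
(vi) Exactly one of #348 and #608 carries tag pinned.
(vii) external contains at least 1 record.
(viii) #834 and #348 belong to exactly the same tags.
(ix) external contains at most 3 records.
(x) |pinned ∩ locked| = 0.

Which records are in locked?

locked = {#137}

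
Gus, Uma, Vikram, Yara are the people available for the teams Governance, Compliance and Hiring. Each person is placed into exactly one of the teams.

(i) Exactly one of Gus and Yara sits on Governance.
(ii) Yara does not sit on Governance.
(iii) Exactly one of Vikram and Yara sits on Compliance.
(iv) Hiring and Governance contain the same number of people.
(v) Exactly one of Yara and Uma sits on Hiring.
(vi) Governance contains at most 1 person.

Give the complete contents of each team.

Governance = {Gus}; Compliance = {Uma, Vikram}; Hiring = {Yara}

From (ii): Yara ∉ Governance.
(i) (exactly one): Gus ∈ Governance.
(vi): Governance already has 1, so the rest are out.
Suppose Uma ∉ Compliance: no assignment then satisfies all the clues, so Uma ∈ Compliance.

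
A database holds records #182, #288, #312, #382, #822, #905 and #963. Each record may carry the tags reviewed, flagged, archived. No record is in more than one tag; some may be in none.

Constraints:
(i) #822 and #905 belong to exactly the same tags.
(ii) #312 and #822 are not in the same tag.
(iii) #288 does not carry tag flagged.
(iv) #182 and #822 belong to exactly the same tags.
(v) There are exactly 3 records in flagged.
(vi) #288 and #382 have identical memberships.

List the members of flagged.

flagged = {#182, #822, #905}

From (iii): #288 ∉ flagged.
(vi): #382 matches #288: #382 ∉ flagged.
Suppose #182 ∉ flagged: no assignment then satisfies all the clues, so #182 ∈ flagged.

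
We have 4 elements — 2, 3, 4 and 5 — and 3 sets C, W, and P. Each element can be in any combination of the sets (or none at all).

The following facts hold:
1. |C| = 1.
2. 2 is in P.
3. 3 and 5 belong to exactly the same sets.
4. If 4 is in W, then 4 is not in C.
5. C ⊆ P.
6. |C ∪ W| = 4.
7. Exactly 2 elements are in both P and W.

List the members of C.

C = {2}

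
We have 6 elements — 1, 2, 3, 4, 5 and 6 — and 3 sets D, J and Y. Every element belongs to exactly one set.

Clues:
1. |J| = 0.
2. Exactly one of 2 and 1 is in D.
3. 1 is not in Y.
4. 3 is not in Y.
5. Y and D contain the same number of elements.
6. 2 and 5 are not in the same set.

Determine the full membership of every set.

D = {1, 3, 5}; J = {}; Y = {2, 4, 6}

From (3): 1 ∉ Y.
From (4): 3 ∉ Y.
(1): J already has 0, so the rest are out.
Only one set left: 1 ∈ D.
Only one set left: 3 ∈ D.
(2) (exactly one): 2 ∉ D.
Only one set left: 2 ∈ Y.
(6): 5 ∉ Y.
Only one set left: 5 ∈ D.
Suppose 4 ∈ D: no assignment then satisfies all the clues, so 4 ∉ D.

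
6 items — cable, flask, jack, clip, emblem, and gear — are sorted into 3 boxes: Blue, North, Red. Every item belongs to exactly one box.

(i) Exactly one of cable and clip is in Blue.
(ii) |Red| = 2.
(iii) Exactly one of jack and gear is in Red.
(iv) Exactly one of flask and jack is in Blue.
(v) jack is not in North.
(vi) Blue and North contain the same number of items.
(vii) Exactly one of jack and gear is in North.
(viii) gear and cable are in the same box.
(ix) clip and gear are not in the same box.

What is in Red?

Red = {emblem, jack}

From (v): jack ∉ North.
(vii) (exactly one): gear ∈ North.
(viii): cable matches gear: cable ∉ Blue.
(viii): cable matches gear: cable ∈ North.
(ix): clip ∉ North.
(i) (exactly one): clip ∈ Blue.
(iii) (exactly one): jack ∈ Red.
(iv) (exactly one): flask ∈ Blue.
(ii): only 2 candidates remain for Red, so all are in.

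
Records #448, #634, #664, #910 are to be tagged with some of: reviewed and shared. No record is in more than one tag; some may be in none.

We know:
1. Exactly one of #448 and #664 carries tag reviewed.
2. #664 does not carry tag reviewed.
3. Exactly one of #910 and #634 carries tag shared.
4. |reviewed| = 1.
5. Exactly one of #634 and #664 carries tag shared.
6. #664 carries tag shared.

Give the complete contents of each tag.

From (2): #664 ∉ reviewed.
From (6): #664 ∈ shared.
(1) (exactly one): #448 ∈ reviewed.
(4): reviewed already has 1, so the rest are out.
(5) (exactly one): #634 ∉ shared.
(3) (exactly one): #910 ∈ shared.

reviewed = {#448}; shared = {#664, #910}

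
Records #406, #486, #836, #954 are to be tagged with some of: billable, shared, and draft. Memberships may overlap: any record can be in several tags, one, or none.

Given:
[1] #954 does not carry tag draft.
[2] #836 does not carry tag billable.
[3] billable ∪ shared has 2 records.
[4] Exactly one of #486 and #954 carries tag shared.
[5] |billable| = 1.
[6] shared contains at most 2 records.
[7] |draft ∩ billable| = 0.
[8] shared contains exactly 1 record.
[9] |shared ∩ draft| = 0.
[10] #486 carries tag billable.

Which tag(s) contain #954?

#954: shared

From (1): #954 ∉ draft.
From (2): #836 ∉ billable.
From (10): #486 ∈ billable.
(5): billable already has 1, so the rest are out.
Suppose #954 ∉ shared: no assignment then satisfies all the clues, so #954 ∈ shared.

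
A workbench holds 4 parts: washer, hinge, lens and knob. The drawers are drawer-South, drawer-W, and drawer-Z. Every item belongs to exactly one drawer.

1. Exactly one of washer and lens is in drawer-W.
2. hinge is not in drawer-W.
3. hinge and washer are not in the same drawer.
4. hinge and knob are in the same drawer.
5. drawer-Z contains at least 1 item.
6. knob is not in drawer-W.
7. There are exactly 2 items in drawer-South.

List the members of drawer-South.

drawer-South = {hinge, knob}

From (2): hinge ∉ drawer-W.
From (6): knob ∉ drawer-W.
Suppose washer ∈ drawer-South: no assignment then satisfies all the clues, so washer ∉ drawer-South.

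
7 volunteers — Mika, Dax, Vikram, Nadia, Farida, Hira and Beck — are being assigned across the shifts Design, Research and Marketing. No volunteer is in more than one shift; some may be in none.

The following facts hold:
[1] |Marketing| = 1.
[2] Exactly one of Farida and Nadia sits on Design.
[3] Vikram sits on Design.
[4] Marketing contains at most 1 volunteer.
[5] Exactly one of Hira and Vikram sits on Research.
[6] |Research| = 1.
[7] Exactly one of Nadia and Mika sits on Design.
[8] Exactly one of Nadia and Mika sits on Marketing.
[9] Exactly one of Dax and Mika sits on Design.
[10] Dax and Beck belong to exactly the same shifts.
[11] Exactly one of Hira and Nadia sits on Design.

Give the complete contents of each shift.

Design = {Beck, Dax, Nadia, Vikram}; Research = {Hira}; Marketing = {Mika}

From (3): Vikram ∈ Design.
(5) (exactly one): Hira ∈ Research.
(6): Research already has 1, so the rest are out.
(11) (exactly one): Nadia ∈ Design.
(2) (exactly one): Farida ∉ Design.
(7) (exactly one): Mika ∉ Design.
(8) (exactly one): Mika ∈ Marketing.
(9) (exactly one): Dax ∈ Design.
(10): Beck matches Dax: Beck ∈ Design.
(1): Marketing already has 1, so the rest are out.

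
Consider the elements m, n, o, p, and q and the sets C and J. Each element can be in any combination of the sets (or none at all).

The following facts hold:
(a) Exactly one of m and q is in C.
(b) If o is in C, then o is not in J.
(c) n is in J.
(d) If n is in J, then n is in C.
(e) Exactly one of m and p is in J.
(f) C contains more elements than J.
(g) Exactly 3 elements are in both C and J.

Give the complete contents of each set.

C = {n, o, p, q}; J = {n, p, q}

From (c): n ∈ J.
(d): n ∈ C.
Suppose m ∈ C: no assignment then satisfies all the clues, so m ∉ C.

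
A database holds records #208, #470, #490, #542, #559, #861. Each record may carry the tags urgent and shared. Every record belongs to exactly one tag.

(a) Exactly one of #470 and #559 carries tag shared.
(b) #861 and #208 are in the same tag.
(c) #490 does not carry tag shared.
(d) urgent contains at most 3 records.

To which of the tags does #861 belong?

#861: shared

From (c): #490 ∉ shared.
Only one tag left: #490 ∈ urgent.
Suppose #861 ∈ urgent: no assignment then satisfies all the clues, so #861 ∉ urgent.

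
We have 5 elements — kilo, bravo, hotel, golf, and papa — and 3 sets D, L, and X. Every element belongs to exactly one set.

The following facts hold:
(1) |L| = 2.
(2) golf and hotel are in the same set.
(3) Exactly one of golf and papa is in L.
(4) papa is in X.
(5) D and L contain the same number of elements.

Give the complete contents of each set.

D = {bravo, kilo}; L = {golf, hotel}; X = {papa}

From (4): papa ∈ X.
(3) (exactly one): golf ∈ L.
(2): hotel matches golf: hotel ∉ D.
(2): hotel matches golf: hotel ∈ L.
(1): L already has 2, so the rest are out.
Suppose kilo ∉ D: no assignment then satisfies all the clues, so kilo ∈ D.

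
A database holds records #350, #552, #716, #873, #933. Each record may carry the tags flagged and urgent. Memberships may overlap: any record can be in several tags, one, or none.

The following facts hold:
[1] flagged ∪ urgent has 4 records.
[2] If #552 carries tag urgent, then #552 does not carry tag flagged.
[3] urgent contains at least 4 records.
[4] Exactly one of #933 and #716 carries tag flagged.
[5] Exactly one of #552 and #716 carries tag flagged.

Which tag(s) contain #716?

#716: flagged, urgent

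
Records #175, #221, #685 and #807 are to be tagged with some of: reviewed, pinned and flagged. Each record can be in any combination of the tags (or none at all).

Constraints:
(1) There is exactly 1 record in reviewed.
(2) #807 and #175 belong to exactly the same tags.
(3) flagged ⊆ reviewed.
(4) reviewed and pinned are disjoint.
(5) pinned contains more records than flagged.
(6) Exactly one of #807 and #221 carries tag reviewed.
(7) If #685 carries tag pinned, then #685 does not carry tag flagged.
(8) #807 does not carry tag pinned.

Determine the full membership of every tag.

reviewed = {#221}; pinned = {#685}; flagged = {}

From (8): #807 ∉ pinned.
(2): #175 matches #807: #175 ∉ pinned.
Suppose #175 ∈ reviewed: no assignment then satisfies all the clues, so #175 ∉ reviewed.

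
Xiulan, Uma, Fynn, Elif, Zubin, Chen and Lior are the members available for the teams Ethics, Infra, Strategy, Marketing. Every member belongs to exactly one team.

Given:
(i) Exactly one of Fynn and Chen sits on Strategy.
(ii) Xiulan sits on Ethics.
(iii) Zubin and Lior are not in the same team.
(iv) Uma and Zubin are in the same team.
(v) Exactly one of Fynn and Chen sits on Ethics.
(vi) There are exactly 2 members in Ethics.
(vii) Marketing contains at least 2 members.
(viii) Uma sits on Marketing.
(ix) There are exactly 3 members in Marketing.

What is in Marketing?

Marketing = {Elif, Uma, Zubin}

From (ii): Xiulan ∈ Ethics.
From (viii): Uma ∈ Marketing.
(iv): Zubin matches Uma: Zubin ∉ Ethics.
(iv): Zubin matches Uma: Zubin ∉ Infra.
(iv): Zubin matches Uma: Zubin ∉ Strategy.
(iv): Zubin matches Uma: Zubin ∈ Marketing.
(iii): Lior ∉ Marketing.
Suppose Fynn ∈ Marketing: no assignment then satisfies all the clues, so Fynn ∉ Marketing.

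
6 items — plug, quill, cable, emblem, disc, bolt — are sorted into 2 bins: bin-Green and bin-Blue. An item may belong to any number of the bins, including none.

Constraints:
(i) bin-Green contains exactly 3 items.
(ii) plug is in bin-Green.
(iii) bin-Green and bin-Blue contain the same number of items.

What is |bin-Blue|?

3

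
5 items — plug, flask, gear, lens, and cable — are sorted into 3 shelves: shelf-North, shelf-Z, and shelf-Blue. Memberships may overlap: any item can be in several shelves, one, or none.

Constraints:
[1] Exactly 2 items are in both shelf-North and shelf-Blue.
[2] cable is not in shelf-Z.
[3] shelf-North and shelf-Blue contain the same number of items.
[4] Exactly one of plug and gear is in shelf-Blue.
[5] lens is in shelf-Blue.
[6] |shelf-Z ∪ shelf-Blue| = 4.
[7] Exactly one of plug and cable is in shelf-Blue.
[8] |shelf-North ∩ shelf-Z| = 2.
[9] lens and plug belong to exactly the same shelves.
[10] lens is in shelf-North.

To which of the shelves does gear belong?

gear: shelf-Z

From (2): cable ∉ shelf-Z.
From (5): lens ∈ shelf-Blue.
From (10): lens ∈ shelf-North.
(9): plug matches lens: plug ∈ shelf-North.
(9): plug matches lens: plug ∈ shelf-Blue.
(4) (exactly one): gear ∉ shelf-Blue.
(7) (exactly one): cable ∉ shelf-Blue.
Suppose gear ∈ shelf-North: no assignment then satisfies all the clues, so gear ∉ shelf-North.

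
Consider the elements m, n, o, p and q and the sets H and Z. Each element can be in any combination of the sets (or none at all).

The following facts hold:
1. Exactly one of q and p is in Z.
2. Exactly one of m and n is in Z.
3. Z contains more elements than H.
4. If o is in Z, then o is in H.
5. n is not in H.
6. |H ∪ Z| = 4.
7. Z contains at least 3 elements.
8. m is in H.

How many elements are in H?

2

From (5): n ∉ H.
From (8): m ∈ H.
Suppose m ∈ Z: no assignment then satisfies all the clues, so m ∉ Z.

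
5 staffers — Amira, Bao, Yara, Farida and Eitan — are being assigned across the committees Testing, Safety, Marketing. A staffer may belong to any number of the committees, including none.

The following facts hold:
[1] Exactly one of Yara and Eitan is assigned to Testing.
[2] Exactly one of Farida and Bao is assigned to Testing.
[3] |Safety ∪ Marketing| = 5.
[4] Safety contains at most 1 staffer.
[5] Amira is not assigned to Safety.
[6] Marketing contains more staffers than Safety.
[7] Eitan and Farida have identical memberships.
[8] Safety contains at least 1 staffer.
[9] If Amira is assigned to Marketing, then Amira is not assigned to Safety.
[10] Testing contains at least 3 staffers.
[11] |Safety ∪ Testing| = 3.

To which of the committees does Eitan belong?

Eitan: Marketing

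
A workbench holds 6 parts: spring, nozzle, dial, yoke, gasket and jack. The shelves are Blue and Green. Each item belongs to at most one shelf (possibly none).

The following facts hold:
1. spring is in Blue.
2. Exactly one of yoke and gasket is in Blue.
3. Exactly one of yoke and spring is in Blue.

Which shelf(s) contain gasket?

From (1): spring ∈ Blue.
(3) (exactly one): yoke ∉ Blue.
(2) (exactly one): gasket ∈ Blue.

gasket: Blue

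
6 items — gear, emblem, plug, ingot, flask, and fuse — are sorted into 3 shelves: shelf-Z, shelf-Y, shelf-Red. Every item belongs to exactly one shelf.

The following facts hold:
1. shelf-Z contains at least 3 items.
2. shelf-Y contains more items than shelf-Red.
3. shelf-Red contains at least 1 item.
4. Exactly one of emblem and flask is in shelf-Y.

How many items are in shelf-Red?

1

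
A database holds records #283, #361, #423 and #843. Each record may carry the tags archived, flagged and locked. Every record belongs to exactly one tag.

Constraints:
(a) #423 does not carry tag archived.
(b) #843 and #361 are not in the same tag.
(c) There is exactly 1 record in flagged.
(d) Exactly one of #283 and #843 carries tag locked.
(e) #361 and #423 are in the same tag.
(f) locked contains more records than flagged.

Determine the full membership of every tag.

archived = {}; flagged = {#843}; locked = {#283, #361, #423}

From (a): #423 ∉ archived.
(e): #361 matches #423: #361 ∉ archived.
Suppose #283 ∈ archived: no assignment then satisfies all the clues, so #283 ∉ archived.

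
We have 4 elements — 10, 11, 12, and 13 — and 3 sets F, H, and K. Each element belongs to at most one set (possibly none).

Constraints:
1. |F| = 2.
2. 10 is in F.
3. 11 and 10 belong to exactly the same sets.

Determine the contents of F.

F = {10, 11}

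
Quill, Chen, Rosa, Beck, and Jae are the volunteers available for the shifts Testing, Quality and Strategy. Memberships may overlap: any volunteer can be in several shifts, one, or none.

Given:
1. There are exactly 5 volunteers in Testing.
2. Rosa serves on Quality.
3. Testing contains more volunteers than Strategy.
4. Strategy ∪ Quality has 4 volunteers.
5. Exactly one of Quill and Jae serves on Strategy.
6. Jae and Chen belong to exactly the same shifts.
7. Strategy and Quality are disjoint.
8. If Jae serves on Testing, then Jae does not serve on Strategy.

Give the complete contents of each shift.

Testing = {Beck, Chen, Jae, Quill, Rosa}; Quality = {Chen, Jae, Rosa}; Strategy = {Quill}

From (2): Rosa ∈ Quality.
(1): only 5 candidates remain for Testing, so all are in.
(7) (disjoint): Rosa ∉ Strategy.
(8): Jae ∉ Strategy.
(5) (exactly one): Quill ∈ Strategy.
(6): Chen matches Jae: Chen ∉ Strategy.
(7) (disjoint): Quill ∉ Quality.
Suppose Chen ∉ Quality: no assignment then satisfies all the clues, so Chen ∈ Quality.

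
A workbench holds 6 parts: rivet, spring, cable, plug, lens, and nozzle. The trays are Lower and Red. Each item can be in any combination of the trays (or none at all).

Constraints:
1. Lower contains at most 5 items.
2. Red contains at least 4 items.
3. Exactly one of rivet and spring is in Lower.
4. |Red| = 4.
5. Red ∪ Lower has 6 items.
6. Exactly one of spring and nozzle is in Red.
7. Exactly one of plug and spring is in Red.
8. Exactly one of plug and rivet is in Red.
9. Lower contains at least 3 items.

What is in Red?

Red = {cable, lens, rivet, spring}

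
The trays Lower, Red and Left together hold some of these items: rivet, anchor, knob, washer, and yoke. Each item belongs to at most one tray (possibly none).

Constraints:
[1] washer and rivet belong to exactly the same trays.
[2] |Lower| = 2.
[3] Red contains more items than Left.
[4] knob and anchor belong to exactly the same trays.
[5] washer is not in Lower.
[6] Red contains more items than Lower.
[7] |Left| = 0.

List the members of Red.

Red = {rivet, washer, yoke}

From (5): washer ∉ Lower.
(1): rivet matches washer: rivet ∉ Lower.
(7): Left already has 0, so the rest are out.
Suppose rivet ∉ Red: no assignment then satisfies all the clues, so rivet ∈ Red.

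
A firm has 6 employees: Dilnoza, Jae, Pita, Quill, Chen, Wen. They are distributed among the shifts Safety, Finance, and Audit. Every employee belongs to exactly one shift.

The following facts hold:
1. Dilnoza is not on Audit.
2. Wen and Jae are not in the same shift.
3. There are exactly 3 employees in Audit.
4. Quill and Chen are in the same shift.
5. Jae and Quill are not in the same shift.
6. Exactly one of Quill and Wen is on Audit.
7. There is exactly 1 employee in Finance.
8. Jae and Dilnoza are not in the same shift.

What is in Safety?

Safety = {Dilnoza, Wen}

From (1): Dilnoza ∉ Audit.
Suppose Dilnoza ∉ Safety: no assignment then satisfies all the clues, so Dilnoza ∈ Safety.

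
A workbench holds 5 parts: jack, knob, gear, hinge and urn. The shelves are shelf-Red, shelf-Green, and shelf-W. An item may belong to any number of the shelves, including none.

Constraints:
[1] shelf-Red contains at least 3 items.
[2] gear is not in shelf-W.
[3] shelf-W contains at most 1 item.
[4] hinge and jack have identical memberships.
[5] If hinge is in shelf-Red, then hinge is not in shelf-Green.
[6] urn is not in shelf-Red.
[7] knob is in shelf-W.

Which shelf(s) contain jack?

jack: shelf-Red

From (2): gear ∉ shelf-W.
From (6): urn ∉ shelf-Red.
From (7): knob ∈ shelf-W.
(3): shelf-W already has 1, so the rest are out.
Suppose jack ∉ shelf-Red: no assignment then satisfies all the clues, so jack ∈ shelf-Red.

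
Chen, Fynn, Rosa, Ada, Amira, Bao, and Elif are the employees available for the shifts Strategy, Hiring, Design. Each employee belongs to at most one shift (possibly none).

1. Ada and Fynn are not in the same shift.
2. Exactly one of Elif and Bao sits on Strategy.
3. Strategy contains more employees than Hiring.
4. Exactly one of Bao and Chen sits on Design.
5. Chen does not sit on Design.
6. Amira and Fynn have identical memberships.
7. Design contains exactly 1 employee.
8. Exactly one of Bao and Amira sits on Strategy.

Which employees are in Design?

From (5): Chen ∉ Design.
(4) (exactly one): Bao ∈ Design.
(7): Design already has 1, so the rest are out.
(8) (exactly one): Amira ∈ Strategy.
(2) (exactly one): Elif ∈ Strategy.
(6): Fynn matches Amira: Fynn ∈ Strategy.
(1): Ada ∉ Strategy.

Design = {Bao}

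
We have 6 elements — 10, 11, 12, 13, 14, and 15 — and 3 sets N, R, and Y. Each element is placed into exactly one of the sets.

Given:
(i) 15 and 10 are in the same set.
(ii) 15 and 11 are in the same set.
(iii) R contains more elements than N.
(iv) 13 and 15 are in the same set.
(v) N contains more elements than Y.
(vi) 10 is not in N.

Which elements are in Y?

Y = {}

From (vi): 10 ∉ N.
(i): 15 matches 10: 15 ∉ N.
(ii): 11 matches 15: 11 ∉ N.
(iv): 13 matches 15: 13 ∉ N.
Suppose 10 ∈ Y: no assignment then satisfies all the clues, so 10 ∉ Y.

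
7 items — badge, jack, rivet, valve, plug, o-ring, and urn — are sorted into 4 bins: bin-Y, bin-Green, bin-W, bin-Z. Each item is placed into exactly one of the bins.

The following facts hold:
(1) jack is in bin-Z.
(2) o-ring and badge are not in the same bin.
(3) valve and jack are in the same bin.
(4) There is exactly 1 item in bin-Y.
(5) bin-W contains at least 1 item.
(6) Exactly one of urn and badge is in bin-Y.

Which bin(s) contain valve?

From (1): jack ∈ bin-Z.
(3): valve matches jack: valve ∉ bin-Y.
(3): valve matches jack: valve ∉ bin-Green.
(3): valve matches jack: valve ∉ bin-W.
(3): valve matches jack: valve ∈ bin-Z.

valve: bin-Z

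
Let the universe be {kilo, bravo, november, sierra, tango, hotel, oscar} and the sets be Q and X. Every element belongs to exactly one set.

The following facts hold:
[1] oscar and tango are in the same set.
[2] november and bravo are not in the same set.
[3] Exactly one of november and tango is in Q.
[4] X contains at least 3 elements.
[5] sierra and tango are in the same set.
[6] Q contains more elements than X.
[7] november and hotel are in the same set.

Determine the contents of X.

X = {hotel, kilo, november}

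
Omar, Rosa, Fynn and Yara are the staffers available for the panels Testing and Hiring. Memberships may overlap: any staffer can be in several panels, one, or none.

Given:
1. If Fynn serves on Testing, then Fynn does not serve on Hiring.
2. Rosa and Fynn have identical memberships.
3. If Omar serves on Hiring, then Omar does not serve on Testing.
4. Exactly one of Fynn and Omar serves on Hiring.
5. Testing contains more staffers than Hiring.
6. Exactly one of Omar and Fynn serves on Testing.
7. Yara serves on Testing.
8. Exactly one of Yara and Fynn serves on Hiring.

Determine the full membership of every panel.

Testing = {Fynn, Rosa, Yara}; Hiring = {Omar, Yara}

From (7): Yara ∈ Testing.
Suppose Omar ∈ Testing: no assignment then satisfies all the clues, so Omar ∉ Testing.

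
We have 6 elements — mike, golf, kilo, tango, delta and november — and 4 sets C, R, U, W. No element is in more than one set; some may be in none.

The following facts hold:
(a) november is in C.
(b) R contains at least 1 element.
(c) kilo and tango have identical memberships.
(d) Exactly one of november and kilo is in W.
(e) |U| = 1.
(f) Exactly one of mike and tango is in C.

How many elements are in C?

2

From (a): november ∈ C.
(d) (exactly one): kilo ∈ W.
(c): tango matches kilo: tango ∉ C.
(c): tango matches kilo: tango ∉ R.
(c): tango matches kilo: tango ∉ U.
(c): tango matches kilo: tango ∈ W.
(f) (exactly one): mike ∈ C.
Suppose golf ∈ C: no assignment then satisfies all the clues, so golf ∉ C.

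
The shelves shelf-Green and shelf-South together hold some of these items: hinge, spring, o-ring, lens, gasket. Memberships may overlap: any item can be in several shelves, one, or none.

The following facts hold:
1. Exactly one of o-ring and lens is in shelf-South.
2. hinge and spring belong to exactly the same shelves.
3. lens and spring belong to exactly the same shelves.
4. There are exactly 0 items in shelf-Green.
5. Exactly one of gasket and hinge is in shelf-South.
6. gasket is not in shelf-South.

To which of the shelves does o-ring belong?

o-ring: none

From (6): gasket ∉ shelf-South.
(4): shelf-Green already has 0, so the rest are out.
(5) (exactly one): hinge ∈ shelf-South.
(2): spring matches hinge: spring ∈ shelf-South.
(3): lens matches spring: lens ∈ shelf-South.
(1) (exactly one): o-ring ∉ shelf-South.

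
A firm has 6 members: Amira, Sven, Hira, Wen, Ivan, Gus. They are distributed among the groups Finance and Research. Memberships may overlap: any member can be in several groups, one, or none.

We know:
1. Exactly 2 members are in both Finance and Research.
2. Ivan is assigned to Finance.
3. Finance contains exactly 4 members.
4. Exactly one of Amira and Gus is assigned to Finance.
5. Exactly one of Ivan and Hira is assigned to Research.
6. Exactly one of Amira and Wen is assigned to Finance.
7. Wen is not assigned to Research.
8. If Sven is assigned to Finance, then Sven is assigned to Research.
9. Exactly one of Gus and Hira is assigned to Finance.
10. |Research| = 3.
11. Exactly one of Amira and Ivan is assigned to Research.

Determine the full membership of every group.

Finance = {Amira, Hira, Ivan, Sven}; Research = {Gus, Ivan, Sven}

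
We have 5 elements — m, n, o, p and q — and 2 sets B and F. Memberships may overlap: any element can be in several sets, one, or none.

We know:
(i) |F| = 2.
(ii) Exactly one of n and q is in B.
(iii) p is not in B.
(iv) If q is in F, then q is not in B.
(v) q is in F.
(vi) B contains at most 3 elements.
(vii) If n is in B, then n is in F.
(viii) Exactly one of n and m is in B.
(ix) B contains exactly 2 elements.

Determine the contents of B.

B = {n, o}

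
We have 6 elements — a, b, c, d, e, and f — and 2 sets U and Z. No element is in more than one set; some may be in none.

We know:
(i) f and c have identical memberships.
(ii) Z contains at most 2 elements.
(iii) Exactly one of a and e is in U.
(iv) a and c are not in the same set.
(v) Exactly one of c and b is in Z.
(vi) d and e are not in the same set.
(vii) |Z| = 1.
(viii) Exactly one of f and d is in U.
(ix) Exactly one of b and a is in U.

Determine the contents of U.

U = {a, d}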